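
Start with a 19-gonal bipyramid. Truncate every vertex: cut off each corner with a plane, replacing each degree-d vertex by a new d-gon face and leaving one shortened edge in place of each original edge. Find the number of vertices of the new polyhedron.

114

The base solid has V = 21, E = 57, F = 38.
Truncation replaces each original edge-end by a new vertex, so V′ = 2E = 114.
Each original edge survives, and each old vertex of degree d contributes d new edges; summing degrees gives Σd = 2E, so E′ = E + 2E = 3E = 171.
Each original face survives and each original vertex becomes one new face: F′ = F + V = 59.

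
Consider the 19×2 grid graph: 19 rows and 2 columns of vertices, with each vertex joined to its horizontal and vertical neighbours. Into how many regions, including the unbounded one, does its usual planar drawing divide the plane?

19

The grid has V = 19·2 = 38 vertices and E = 19·1 + 2·18 = 55 edges.
F = 2 − V + E = 2 − 38 + 55 = 19.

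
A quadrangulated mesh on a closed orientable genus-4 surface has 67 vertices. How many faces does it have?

χ = 2 − 2·4 = -6, and every face is a square so 4F = 2E.
V − E + F = -6 with E = 4F/2 gives 67 − (4/2 − 1)·F = -6, so F = 73 and E = 146.

73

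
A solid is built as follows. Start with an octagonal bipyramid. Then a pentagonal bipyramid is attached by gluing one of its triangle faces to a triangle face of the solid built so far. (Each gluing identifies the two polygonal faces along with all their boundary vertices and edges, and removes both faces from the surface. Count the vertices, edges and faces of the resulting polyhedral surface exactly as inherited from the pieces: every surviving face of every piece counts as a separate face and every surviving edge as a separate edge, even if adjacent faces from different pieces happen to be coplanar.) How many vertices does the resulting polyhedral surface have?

An octagonal bipyramid: V=10, E=24, F=16.
Attach a pentagonal bipyramid (V=7, E=15, F=10) along a 3-gon: merge 3 vertices and 3 edges, delete both glued faces → V=14, E=36, F=24.
Check: V − E + F = 14 − 36 + 24 = 2.

14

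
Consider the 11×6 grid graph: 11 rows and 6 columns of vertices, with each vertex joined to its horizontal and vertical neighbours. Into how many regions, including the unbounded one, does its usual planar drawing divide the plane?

The grid has V = 11·6 = 66 vertices and E = 11·5 + 6·10 = 115 edges.
F = 2 − V + E = 2 − 66 + 115 = 51.

51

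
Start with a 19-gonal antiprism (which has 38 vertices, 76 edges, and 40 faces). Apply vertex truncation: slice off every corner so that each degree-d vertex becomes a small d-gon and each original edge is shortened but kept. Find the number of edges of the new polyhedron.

228

Truncation replaces each original edge-end by a new vertex, so V′ = 2E = 152.
Each original edge survives, and each old vertex of degree d contributes d new edges; summing degrees gives Σd = 2E, so E′ = E + 2E = 3E = 228.
Each original face survives and each original vertex becomes one new face: F′ = F + V = 78.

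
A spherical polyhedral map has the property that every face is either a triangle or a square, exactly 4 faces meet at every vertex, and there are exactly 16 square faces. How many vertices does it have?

22

Let x be the number of triangles; then F = 16 + x.
Edge–face incidences: 2E = 4·16 + 3·x = 64 + 3x.
Every vertex has degree 4, so 4V = 2E.
Euler: V − E + F = 2 ⇒ (2E)/4 − E + (16 + x) = 2.
Multiply by 8: 2·(2E) − 4·(2E) + 8·(16 + x) = 16, i.e. 128 + 8x − 2·(64 + 3x) = 16.
Collecting terms: 2x = 16, so x = 8.
Then 2E = 64 + 3·8 = 88, so E = 44, V = 2E/4 = 22, F = 16 + 8 = 24.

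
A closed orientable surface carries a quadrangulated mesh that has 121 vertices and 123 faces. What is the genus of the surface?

Every face is a square, so 2E = 4·123 = 492, giving E = 246.
χ = V − E + F = 121 − 246 + 123 = -2.
For a closed orientable surface χ = 2 − 2g, so g = (2 − (-2))/2 = 2.

2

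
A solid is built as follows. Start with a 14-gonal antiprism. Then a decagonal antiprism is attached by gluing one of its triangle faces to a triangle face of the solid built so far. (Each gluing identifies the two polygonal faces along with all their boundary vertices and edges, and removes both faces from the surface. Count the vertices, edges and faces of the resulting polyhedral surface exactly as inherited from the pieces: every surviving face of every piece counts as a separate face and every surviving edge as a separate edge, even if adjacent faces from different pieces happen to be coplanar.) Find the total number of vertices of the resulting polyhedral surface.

45

A 14-gonal antiprism: V=28, E=56, F=30.
Attach a decagonal antiprism (V=20, E=40, F=22) along a 3-gon: merge 3 vertices and 3 edges, delete both glued faces → V=45, E=93, F=50.
Check: V − E + F = 45 − 93 + 50 = 2.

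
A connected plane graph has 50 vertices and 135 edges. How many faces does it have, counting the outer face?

87

Euler's formula for a connected plane graph: V − E + F = 2, so F = 2 − 50 + 135 = 87.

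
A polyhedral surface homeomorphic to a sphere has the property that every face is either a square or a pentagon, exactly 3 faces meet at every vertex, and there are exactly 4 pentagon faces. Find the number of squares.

4

Let x be the number of squares; then F = 4 + x.
Edge–face incidences: 2E = 5·4 + 4·x = 20 + 4x.
Every vertex has degree 3, so 3V = 2E.
Euler: V − E + F = 2 ⇒ (2E)/3 − E + (4 + x) = 2.
Multiply by 6: 2·(2E) − 3·(2E) + 6·(4 + x) = 12, i.e. 24 + 6x − (20 + 4x) = 12.
Collecting terms: 2x + 4 = 12, so 2x = 8, so x = 4.
Then 2E = 20 + 4·4 = 36, so E = 18, V = 2E/3 = 12, F = 4 + 4 = 8.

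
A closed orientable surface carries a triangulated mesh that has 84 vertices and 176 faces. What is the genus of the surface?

3

Every face is a triangle, so 2E = 3·176 = 528, giving E = 264.
χ = V − E + F = 84 − 264 + 176 = -4.
For a closed orientable surface χ = 2 − 2g, so g = (2 − (-4))/2 = 3.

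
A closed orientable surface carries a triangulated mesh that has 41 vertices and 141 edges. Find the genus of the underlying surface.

Every face is a triangle and each edge borders two faces, so 3F = 2·141, giving F = 94.
χ = V − E + F = 41 − 141 + 94 = -6.
For a closed orientable surface χ = 2 − 2g, so g = (2 − (-6))/2 = 4.

4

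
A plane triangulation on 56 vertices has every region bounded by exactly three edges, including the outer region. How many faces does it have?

In a plane triangulation 3F = 2E and V − E + F = 2, so F = 2V − 4 = 2·56 − 4 = 108.

108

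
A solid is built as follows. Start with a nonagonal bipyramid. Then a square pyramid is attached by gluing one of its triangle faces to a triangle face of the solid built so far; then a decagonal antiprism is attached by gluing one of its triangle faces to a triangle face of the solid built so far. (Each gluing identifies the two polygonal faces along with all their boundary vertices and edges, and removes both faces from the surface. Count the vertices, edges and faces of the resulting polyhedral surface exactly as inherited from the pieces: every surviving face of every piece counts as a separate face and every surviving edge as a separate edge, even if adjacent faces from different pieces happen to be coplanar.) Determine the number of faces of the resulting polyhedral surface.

41

A nonagonal bipyramid: V=11, E=27, F=18.
Attach a square pyramid (V=5, E=8, F=5) along a 3-gon: merge 3 vertices and 3 edges, delete both glued faces → V=13, E=32, F=21.
Attach a decagonal antiprism (V=20, E=40, F=22) along a 3-gon: merge 3 vertices and 3 edges, delete both glued faces → V=30, E=69, F=41.
Check: V − E + F = 30 − 69 + 41 = 2.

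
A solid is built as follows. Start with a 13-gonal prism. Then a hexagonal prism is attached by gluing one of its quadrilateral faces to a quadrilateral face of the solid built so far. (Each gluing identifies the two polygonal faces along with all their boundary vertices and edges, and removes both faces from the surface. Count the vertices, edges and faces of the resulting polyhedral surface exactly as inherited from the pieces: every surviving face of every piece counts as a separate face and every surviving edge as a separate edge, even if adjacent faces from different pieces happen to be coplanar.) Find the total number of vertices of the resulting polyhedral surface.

A 13-gonal prism: V=26, E=39, F=15.
Attach a hexagonal prism (V=12, E=18, F=8) along a 4-gon: merge 4 vertices and 4 edges, delete both glued faces → V=34, E=53, F=21.
Check: V − E + F = 34 − 53 + 21 = 2.

34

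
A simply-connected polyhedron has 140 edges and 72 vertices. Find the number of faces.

Here V − E + F = 2.
F = 2 − V + E = 2 − 72 + 140 = 70.

70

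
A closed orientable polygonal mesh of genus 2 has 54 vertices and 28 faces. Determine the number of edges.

84

For a closed orientable surface of genus 2, χ = 2 − 2·2 = -2.
E = V + F − (-2) = 54 + 28 − (-2) = 84.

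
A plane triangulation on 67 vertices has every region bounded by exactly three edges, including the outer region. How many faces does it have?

130

In a plane triangulation 3F = 2E and V − E + F = 2, so F = 2V − 4 = 2·67 − 4 = 130.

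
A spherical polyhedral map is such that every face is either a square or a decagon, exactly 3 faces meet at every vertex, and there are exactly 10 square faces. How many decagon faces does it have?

Let x be the number of decagons; then F = 10 + x.
Edge–face incidences: 2E = 4·10 + 10·x = 40 + 10x.
Every vertex has degree 3, so 3V = 2E.
Euler: V − E + F = 2 ⇒ (2E)/3 − E + (10 + x) = 2.
Multiply by 6: 2·(2E) − 3·(2E) + 6·(10 + x) = 12, i.e. 60 + 6x − (40 + 10x) = 12.
Collecting terms: −4x + 20 = 12, so −4x = −8, so x = 2.
Then 2E = 40 + 10·2 = 60, so E = 30, V = 2E/3 = 20, F = 10 + 2 = 12.

2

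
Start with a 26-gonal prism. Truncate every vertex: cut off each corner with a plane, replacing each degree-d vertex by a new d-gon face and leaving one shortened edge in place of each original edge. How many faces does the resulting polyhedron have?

80

The base solid has V = 52, E = 78, F = 28.
Truncation replaces each original edge-end by a new vertex, so V′ = 2E = 156.
Each original edge survives, and each old vertex of degree d contributes d new edges; summing degrees gives Σd = 2E, so E′ = E + 2E = 3E = 234.
Each original face survives and each original vertex becomes one new face: F′ = F + V = 80.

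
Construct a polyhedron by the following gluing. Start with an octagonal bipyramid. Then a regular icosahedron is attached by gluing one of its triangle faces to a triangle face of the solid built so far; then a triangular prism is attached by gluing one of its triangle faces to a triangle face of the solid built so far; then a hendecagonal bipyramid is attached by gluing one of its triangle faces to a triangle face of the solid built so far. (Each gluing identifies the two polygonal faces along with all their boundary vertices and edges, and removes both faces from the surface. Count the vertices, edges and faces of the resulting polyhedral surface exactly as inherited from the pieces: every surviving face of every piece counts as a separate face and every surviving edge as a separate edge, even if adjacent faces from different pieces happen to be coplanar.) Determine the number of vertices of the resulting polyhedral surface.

32

An octagonal bipyramid: V=10, E=24, F=16.
Attach a regular icosahedron (V=12, E=30, F=20) along a 3-gon: merge 3 vertices and 3 edges, delete both glued faces → V=19, E=51, F=34.
Attach a triangular prism (V=6, E=9, F=5) along a 3-gon: merge 3 vertices and 3 edges, delete both glued faces → V=22, E=57, F=37.
Attach a hendecagonal bipyramid (V=13, E=33, F=22) along a 3-gon: merge 3 vertices and 3 edges, delete both glued faces → V=32, E=87, F=57.
Check: V − E + F = 32 − 87 + 57 = 2.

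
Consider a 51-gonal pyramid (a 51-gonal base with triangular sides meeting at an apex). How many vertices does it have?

52

A pyramid on an n-gon base has one n-gon and n triangles: V = 51 + 1 = 52, E = 2·51 = 102, F = 51 + 1 = 52.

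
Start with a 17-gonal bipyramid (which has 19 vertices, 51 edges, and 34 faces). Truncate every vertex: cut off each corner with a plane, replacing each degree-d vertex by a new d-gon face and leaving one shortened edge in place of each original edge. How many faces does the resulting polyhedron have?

53

Truncation replaces each original edge-end by a new vertex, so V′ = 2E = 102.
Each original edge survives, and each old vertex of degree d contributes d new edges; summing degrees gives Σd = 2E, so E′ = E + 2E = 3E = 153.
Each original face survives and each original vertex becomes one new face: F′ = F + V = 53.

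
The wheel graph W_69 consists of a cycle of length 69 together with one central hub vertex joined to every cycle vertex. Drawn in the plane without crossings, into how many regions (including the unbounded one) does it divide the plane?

70

W_69 has V = 69 + 1 = 70 vertices and E = 2·69 = 138 edges.
By Euler's formula F = 2 − V + E = 2 − 70 + 138 = 70.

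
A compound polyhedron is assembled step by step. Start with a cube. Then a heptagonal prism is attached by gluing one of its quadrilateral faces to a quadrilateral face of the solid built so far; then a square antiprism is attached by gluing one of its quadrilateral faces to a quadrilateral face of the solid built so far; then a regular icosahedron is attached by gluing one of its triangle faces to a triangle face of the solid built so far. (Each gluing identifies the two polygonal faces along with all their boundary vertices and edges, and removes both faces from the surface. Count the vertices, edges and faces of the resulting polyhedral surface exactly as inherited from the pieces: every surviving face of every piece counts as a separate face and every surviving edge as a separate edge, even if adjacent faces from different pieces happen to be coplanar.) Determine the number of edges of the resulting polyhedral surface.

A cube: V=8, E=12, F=6.
Attach a heptagonal prism (V=14, E=21, F=9) along a 4-gon: merge 4 vertices and 4 edges, delete both glued faces → V=18, E=29, F=13.
Attach a square antiprism (V=8, E=16, F=10) along a 4-gon: merge 4 vertices and 4 edges, delete both glued faces → V=22, E=41, F=21.
Attach a regular icosahedron (V=12, E=30, F=20) along a 3-gon: merge 3 vertices and 3 edges, delete both glued faces → V=31, E=68, F=39.
Check: V − E + F = 31 − 68 + 39 = 2.

68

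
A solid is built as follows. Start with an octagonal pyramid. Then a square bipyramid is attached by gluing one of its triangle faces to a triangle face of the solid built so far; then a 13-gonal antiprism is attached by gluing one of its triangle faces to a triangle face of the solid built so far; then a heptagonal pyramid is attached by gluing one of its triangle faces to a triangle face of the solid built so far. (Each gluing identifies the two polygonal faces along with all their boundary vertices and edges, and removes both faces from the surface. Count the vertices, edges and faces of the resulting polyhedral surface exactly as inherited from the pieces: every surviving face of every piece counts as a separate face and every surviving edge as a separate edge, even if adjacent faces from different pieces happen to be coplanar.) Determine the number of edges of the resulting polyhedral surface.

85

An octagonal pyramid: V=9, E=16, F=9.
Attach a square bipyramid (V=6, E=12, F=8) along a 3-gon: merge 3 vertices and 3 edges, delete both glued faces → V=12, E=25, F=15.
Attach a 13-gonal antiprism (V=26, E=52, F=28) along a 3-gon: merge 3 vertices and 3 edges, delete both glued faces → V=35, E=74, F=41.
Attach a heptagonal pyramid (V=8, E=14, F=8) along a 3-gon: merge 3 vertices and 3 edges, delete both glued faces → V=40, E=85, F=47.
Check: V − E + F = 40 − 85 + 47 = 2.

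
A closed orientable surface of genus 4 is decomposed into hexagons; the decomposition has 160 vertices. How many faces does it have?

83

χ = 2 − 2·4 = -6, and every face is a hexagon so 6F = 2E.
V − E + F = -6 with E = 6F/2 gives 160 − (6/2 − 1)·F = -6, so F = 83 and E = 249.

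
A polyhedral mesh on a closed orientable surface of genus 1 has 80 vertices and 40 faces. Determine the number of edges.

120

For a closed orientable surface of genus 1, χ = 2 − 2·1 = 0.
E = V + F − (0) = 80 + 40 − (0) = 120.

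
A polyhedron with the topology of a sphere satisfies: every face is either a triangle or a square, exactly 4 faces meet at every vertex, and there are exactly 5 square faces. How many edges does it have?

Let x be the number of triangles; then F = 5 + x.
Edge–face incidences: 2E = 4·5 + 3·x = 20 + 3x.
Every vertex has degree 4, so 4V = 2E.
Euler: V − E + F = 2 ⇒ (2E)/4 − E + (5 + x) = 2.
Multiply by 8: 2·(2E) − 4·(2E) + 8·(5 + x) = 16, i.e. 40 + 8x − 2·(20 + 3x) = 16.
Collecting terms: 2x = 16, so x = 8.
Then 2E = 20 + 3·8 = 44, so E = 22, V = 2E/4 = 11, F = 5 + 8 = 13.

22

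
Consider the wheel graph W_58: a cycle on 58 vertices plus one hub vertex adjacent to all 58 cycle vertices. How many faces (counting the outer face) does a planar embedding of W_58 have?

59

W_58 has V = 58 + 1 = 59 vertices and E = 2·58 = 116 edges.
By Euler's formula F = 2 − V + E = 2 − 59 + 116 = 59.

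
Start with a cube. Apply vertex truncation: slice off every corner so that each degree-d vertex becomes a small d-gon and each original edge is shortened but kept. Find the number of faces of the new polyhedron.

The base solid has V = 8, E = 12, F = 6.
Truncation replaces each original edge-end by a new vertex, so V′ = 2E = 24.
Each original edge survives, and each old vertex of degree d contributes d new edges; summing degrees gives Σd = 2E, so E′ = E + 2E = 3E = 36.
Each original face survives and each original vertex becomes one new face: F′ = F + V = 14.

14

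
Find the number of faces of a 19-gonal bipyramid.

38

A bipyramid over an n-gon has 2n triangular faces and n + 2 vertices: V = 19 + 2 = 21, E = 3·19 = 57, F = 2·19 = 38.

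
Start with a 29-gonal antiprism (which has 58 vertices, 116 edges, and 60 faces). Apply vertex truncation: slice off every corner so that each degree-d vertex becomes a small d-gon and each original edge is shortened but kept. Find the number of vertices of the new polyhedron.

Truncation replaces each original edge-end by a new vertex, so V′ = 2E = 232.
Each original edge survives, and each old vertex of degree d contributes d new edges; summing degrees gives Σd = 2E, so E′ = E + 2E = 3E = 348.
Each original face survives and each original vertex becomes one new face: F′ = F + V = 118.

232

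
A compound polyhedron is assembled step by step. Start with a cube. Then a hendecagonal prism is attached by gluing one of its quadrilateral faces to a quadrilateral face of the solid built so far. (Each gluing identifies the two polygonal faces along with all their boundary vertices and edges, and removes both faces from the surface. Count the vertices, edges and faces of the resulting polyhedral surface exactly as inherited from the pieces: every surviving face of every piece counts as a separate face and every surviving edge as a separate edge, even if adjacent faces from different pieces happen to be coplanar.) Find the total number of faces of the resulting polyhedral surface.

A cube: V=8, E=12, F=6.
Attach a hendecagonal prism (V=22, E=33, F=13) along a 4-gon: merge 4 vertices and 4 edges, delete both glued faces → V=26, E=41, F=17.
Check: V − E + F = 26 − 41 + 17 = 2.

17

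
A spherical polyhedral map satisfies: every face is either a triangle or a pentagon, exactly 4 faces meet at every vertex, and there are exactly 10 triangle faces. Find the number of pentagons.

2

Let x be the number of pentagons; then F = 10 + x.
Edge–face incidences: 2E = 3·10 + 5·x = 30 + 5x.
Every vertex has degree 4, so 4V = 2E.
Euler: V − E + F = 2 ⇒ (2E)/4 − E + (10 + x) = 2.
Multiply by 8: 2·(2E) − 4·(2E) + 8·(10 + x) = 16, i.e. 80 + 8x − 2·(30 + 5x) = 16.
Collecting terms: −2x + 20 = 16, so −2x = −4, so x = 2.
Then 2E = 30 + 5·2 = 40, so E = 20, V = 2E/4 = 10, F = 10 + 2 = 12.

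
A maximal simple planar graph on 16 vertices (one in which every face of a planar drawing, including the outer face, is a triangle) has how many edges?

42

In a plane triangulation 3F = 2E and V − E + F = 2, so E = 3V − 6 = 3·16 − 6 = 42.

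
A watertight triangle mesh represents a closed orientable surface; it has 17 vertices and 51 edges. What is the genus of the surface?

1

Every face is a triangle and each edge borders two faces, so 3F = 2·51, giving F = 34.
χ = V − E + F = 17 − 51 + 34 = 0.
For a closed orientable surface χ = 2 − 2g, so g = (2 − (0))/2 = 1.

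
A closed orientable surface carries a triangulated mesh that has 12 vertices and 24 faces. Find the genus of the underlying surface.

Every face is a triangle, so 2E = 3·24 = 72, giving E = 36.
χ = V − E + F = 12 − 36 + 24 = 0.
For a closed orientable surface χ = 2 − 2g, so g = (2 − (0))/2 = 1.

1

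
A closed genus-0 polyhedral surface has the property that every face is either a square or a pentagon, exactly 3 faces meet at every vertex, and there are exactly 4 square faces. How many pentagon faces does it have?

Let x be the number of pentagons; then F = 4 + x.
Edge–face incidences: 2E = 4·4 + 5·x = 16 + 5x.
Every vertex has degree 3, so 3V = 2E.
Euler: V − E + F = 2 ⇒ (2E)/3 − E + (4 + x) = 2.
Multiply by 6: 2·(2E) − 3·(2E) + 6·(4 + x) = 12, i.e. 24 + 6x − (16 + 5x) = 12.
Collecting terms: x + 8 = 12, so x = 4.
Then 2E = 16 + 5·4 = 36, so E = 18, V = 2E/3 = 12, F = 4 + 4 = 8.

4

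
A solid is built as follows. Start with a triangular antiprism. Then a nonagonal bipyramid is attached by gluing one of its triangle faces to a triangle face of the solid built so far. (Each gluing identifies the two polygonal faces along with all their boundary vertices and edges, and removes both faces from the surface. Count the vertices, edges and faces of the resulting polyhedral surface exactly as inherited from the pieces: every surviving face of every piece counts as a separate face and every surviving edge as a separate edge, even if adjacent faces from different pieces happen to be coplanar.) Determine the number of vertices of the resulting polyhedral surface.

A triangular antiprism: V=6, E=12, F=8.
Attach a nonagonal bipyramid (V=11, E=27, F=18) along a 3-gon: merge 3 vertices and 3 edges, delete both glued faces → V=14, E=36, F=24.
Check: V − E + F = 14 − 36 + 24 = 2.

14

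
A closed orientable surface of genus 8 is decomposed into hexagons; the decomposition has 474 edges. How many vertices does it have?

χ = 2 − 2·8 = -14, and every face is a hexagon so 6F = 2E.
F = 2E/6 = 158. Then V = -14 + E − F = -14 + 474 − 158 = 302.

302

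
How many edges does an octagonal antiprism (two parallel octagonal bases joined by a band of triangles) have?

An antiprism on an n-gon has two n-gon caps and 2n triangles: V = 2·8 = 16, E = 4·8 = 32, F = 2·8 + 2 = 18.

32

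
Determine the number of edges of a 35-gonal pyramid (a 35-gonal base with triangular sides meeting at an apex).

A pyramid on an n-gon base has one n-gon and n triangles: V = 35 + 1 = 36, E = 2·35 = 70, F = 35 + 1 = 36.

70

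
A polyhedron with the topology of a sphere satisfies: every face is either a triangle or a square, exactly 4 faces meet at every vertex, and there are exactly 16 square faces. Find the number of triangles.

8

Let x be the number of triangles; then F = 16 + x.
Edge–face incidences: 2E = 4·16 + 3·x = 64 + 3x.
Every vertex has degree 4, so 4V = 2E.
Euler: V − E + F = 2 ⇒ (2E)/4 − E + (16 + x) = 2.
Multiply by 8: 2·(2E) − 4·(2E) + 8·(16 + x) = 16, i.e. 128 + 8x − 2·(64 + 3x) = 16.
Collecting terms: 2x = 16, so x = 8.
Then 2E = 64 + 3·8 = 88, so E = 44, V = 2E/4 = 22, F = 16 + 8 = 24.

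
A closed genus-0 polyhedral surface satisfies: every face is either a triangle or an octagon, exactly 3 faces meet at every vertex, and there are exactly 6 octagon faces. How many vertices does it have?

Let x be the number of triangles; then F = 6 + x.
Edge–face incidences: 2E = 8·6 + 3·x = 48 + 3x.
Every vertex has degree 3, so 3V = 2E.
Euler: V − E + F = 2 ⇒ (2E)/3 − E + (6 + x) = 2.
Multiply by 6: 2·(2E) − 3·(2E) + 6·(6 + x) = 12, i.e. 36 + 6x − (48 + 3x) = 12.
Collecting terms: 3x − 12 = 12, so 3x = 24, so x = 8.
Then 2E = 48 + 3·8 = 72, so E = 36, V = 2E/3 = 24, F = 6 + 8 = 14.

24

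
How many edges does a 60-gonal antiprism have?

240

An antiprism on an n-gon has two n-gon caps and 2n triangles: V = 2·60 = 120, E = 4·60 = 240, F = 2·60 + 2 = 122.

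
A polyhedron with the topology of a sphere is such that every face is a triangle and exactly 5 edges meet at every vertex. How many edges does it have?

Each face has 3 edges and each edge borders two faces, so 2E = 3F.
Each vertex has degree 5, so 5V = 2E and hence V = 3F/5.
Euler: V − E + F = 2 ⇒ (3F/5) − (3F/2) + F = 2.
Multiply by 10: (6 − 15 + 10)F = 20, i.e. 1F = 20.
So F = 20, E = 3·20/2 = 30, V = 3·20/5 = 12.

30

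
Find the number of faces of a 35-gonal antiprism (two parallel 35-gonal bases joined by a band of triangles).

An antiprism on an n-gon has two n-gon caps and 2n triangles: V = 2·35 = 70, E = 4·35 = 140, F = 2·35 + 2 = 72.

72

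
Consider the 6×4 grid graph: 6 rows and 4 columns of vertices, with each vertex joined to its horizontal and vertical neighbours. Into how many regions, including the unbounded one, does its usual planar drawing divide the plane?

The grid has V = 6·4 = 24 vertices and E = 6·3 + 4·5 = 38 edges.
F = 2 − V + E = 2 − 24 + 38 = 16.

16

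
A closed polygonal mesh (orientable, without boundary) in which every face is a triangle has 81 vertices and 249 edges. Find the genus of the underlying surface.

2

Every face is a triangle and each edge borders two faces, so 3F = 2·249, giving F = 166.
χ = V − E + F = 81 − 249 + 166 = -2.
For a closed orientable surface χ = 2 − 2g, so g = (2 − (-2))/2 = 2.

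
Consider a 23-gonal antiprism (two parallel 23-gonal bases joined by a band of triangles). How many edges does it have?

92

An antiprism on an n-gon has two n-gon caps and 2n triangles: V = 2·23 = 46, E = 4·23 = 92, F = 2·23 + 2 = 48.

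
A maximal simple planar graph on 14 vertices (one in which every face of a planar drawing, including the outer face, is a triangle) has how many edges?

36

In a plane triangulation 3F = 2E and V − E + F = 2, so E = 3V − 6 = 3·14 − 6 = 36.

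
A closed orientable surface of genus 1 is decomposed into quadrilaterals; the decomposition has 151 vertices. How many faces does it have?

χ = 2 − 2·1 = 0, and every face is a square so 4F = 2E.
V − E + F = 0 with E = 4F/2 gives 151 − (4/2 − 1)·F = 0, so F = 151 and E = 302.

151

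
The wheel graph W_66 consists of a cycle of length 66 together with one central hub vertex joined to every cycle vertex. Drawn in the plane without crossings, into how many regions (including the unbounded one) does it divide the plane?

67

W_66 has V = 66 + 1 = 67 vertices and E = 2·66 = 132 edges.
By Euler's formula F = 2 − V + E = 2 − 67 + 132 = 67.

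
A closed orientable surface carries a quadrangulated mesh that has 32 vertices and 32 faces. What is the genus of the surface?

Every face is a square, so 2E = 4·32 = 128, giving E = 64.
χ = V − E + F = 32 − 64 + 32 = 0.
For a closed orientable surface χ = 2 − 2g, so g = (2 − (0))/2 = 1.

1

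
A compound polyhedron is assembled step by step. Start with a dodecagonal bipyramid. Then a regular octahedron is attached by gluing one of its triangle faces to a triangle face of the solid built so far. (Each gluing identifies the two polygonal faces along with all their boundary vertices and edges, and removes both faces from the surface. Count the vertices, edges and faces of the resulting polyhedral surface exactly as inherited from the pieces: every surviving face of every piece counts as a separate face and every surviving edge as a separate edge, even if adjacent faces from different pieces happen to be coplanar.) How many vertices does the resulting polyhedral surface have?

17

A dodecagonal bipyramid: V=14, E=36, F=24.
Attach a regular octahedron (V=6, E=12, F=8) along a 3-gon: merge 3 vertices and 3 edges, delete both glued faces → V=17, E=45, F=30.
Check: V − E + F = 17 − 45 + 30 = 2.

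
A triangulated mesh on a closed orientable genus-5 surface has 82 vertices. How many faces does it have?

χ = 2 − 2·5 = -8, and every face is a triangle so 3F = 2E.
V − E + F = -8 with E = 3F/2 gives 82 − (3/2 − 1)·F = -8, so F = 180 and E = 270.

180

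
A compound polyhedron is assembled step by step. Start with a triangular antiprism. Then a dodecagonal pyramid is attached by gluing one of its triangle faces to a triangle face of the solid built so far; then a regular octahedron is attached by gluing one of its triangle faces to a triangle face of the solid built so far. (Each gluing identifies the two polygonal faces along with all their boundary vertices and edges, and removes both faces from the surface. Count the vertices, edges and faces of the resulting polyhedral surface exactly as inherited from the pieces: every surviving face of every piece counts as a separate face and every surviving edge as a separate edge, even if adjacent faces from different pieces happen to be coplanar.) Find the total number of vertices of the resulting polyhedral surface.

A triangular antiprism: V=6, E=12, F=8.
Attach a dodecagonal pyramid (V=13, E=24, F=13) along a 3-gon: merge 3 vertices and 3 edges, delete both glued faces → V=16, E=33, F=19.
Attach a regular octahedron (V=6, E=12, F=8) along a 3-gon: merge 3 vertices and 3 edges, delete both glued faces → V=19, E=42, F=25.
Check: V − E + F = 19 − 42 + 25 = 2.

19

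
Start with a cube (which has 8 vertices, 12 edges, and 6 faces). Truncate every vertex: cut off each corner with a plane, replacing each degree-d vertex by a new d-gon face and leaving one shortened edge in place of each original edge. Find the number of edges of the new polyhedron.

36

Truncation replaces each original edge-end by a new vertex, so V′ = 2E = 24.
Each original edge survives, and each old vertex of degree d contributes d new edges; summing degrees gives Σd = 2E, so E′ = E + 2E = 3E = 36.
Each original face survives and each original vertex becomes one new face: F′ = F + V = 14.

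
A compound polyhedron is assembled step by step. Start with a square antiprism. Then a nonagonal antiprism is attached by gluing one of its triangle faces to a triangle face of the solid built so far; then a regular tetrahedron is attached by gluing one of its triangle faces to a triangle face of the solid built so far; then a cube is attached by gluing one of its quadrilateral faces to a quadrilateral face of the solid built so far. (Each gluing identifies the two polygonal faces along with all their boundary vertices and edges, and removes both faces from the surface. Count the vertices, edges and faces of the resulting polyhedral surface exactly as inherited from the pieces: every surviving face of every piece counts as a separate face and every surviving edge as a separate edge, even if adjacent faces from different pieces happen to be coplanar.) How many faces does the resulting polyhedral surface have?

34

A square antiprism: V=8, E=16, F=10.
Attach a nonagonal antiprism (V=18, E=36, F=20) along a 3-gon: merge 3 vertices and 3 edges, delete both glued faces → V=23, E=49, F=28.
Attach a regular tetrahedron (V=4, E=6, F=4) along a 3-gon: merge 3 vertices and 3 edges, delete both glued faces → V=24, E=52, F=30.
Attach a cube (V=8, E=12, F=6) along a 4-gon: merge 4 vertices and 4 edges, delete both glued faces → V=28, E=60, F=34.
Check: V − E + F = 28 − 60 + 34 = 2.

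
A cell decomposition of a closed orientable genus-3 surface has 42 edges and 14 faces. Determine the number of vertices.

For a closed orientable surface of genus 3, χ = 2 − 2·3 = -4.
V = -4 + E − F = -4 + 42 − 14 = 24.

24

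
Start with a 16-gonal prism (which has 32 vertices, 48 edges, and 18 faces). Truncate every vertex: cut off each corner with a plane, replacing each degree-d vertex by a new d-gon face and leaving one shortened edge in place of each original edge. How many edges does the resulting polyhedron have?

144

Truncation replaces each original edge-end by a new vertex, so V′ = 2E = 96.
Each original edge survives, and each old vertex of degree d contributes d new edges; summing degrees gives Σd = 2E, so E′ = E + 2E = 3E = 144.
Each original face survives and each original vertex becomes one new face: F′ = F + V = 50.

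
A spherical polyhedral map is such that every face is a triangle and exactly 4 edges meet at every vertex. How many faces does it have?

Each face has 3 edges and each edge borders two faces, so 2E = 3F.
Each vertex has degree 4, so 4V = 2E and hence V = 3F/4.
Euler: V − E + F = 2 ⇒ (3F/4) − (3F/2) + F = 2.
Multiply by 8: (6 − 12 + 8)F = 16, i.e. 2F = 16.
So F = 8, E = 3·8/2 = 12, V = 3·8/4 = 6.

8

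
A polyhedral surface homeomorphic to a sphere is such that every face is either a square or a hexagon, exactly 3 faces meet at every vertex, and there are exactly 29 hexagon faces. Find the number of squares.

Let x be the number of squares; then F = 29 + x.
Edge–face incidences: 2E = 6·29 + 4·x = 174 + 4x.
Every vertex has degree 3, so 3V = 2E.
Euler: V − E + F = 2 ⇒ (2E)/3 − E + (29 + x) = 2.
Multiply by 6: 2·(2E) − 3·(2E) + 6·(29 + x) = 12, i.e. 174 + 6x − (174 + 4x) = 12.
Collecting terms: 2x = 12, so x = 6.
Then 2E = 174 + 4·6 = 198, so E = 99, V = 2E/3 = 66, F = 29 + 6 = 35.

6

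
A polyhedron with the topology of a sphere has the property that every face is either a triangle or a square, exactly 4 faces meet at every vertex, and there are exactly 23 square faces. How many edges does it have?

58

Let x be the number of triangles; then F = 23 + x.
Edge–face incidences: 2E = 4·23 + 3·x = 92 + 3x.
Every vertex has degree 4, so 4V = 2E.
Euler: V − E + F = 2 ⇒ (2E)/4 − E + (23 + x) = 2.
Multiply by 8: 2·(2E) − 4·(2E) + 8·(23 + x) = 16, i.e. 184 + 8x − 2·(92 + 3x) = 16.
Collecting terms: 2x = 16, so x = 8.
Then 2E = 92 + 3·8 = 116, so E = 58, V = 2E/4 = 29, F = 23 + 8 = 31.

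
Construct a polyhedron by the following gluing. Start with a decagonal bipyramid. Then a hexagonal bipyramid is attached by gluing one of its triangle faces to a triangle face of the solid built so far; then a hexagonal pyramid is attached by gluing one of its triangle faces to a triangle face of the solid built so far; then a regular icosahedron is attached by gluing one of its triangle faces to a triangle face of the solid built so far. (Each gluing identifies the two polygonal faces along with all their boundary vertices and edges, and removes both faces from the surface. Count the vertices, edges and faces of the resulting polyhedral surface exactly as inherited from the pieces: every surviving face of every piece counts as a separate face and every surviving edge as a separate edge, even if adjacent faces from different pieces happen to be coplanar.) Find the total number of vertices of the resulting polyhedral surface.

30

A decagonal bipyramid: V=12, E=30, F=20.
Attach a hexagonal bipyramid (V=8, E=18, F=12) along a 3-gon: merge 3 vertices and 3 edges, delete both glued faces → V=17, E=45, F=30.
Attach a hexagonal pyramid (V=7, E=12, F=7) along a 3-gon: merge 3 vertices and 3 edges, delete both glued faces → V=21, E=54, F=35.
Attach a regular icosahedron (V=12, E=30, F=20) along a 3-gon: merge 3 vertices and 3 edges, delete both glued faces → V=30, E=81, F=53.
Check: V − E + F = 30 − 81 + 53 = 2.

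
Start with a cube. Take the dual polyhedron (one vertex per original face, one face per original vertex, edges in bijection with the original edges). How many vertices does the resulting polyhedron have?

The base solid has V = 8, E = 12, F = 6.
The dual swaps V and F and preserves E: V′ = F = 6, E′ = E = 12, F′ = V = 8.

6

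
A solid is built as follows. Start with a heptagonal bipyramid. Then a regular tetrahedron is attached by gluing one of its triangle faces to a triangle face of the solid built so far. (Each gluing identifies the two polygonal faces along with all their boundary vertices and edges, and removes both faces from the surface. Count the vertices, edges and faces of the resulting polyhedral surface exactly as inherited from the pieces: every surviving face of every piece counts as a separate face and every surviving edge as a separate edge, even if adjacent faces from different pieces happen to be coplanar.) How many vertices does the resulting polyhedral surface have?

A heptagonal bipyramid: V=9, E=21, F=14.
Attach a regular tetrahedron (V=4, E=6, F=4) along a 3-gon: merge 3 vertices and 3 edges, delete both glued faces → V=10, E=24, F=16.
Check: V − E + F = 10 − 24 + 16 = 2.

10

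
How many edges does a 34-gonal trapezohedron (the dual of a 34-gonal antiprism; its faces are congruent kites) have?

136

The n-trapezohedron (dual of the n-antiprism) has V = 2·34 + 2 = 70, E = 4·34 = 136, F = 2·34 = 68.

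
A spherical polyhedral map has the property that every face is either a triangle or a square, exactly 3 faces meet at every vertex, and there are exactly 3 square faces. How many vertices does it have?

Let x be the number of triangles; then F = 3 + x.
Edge–face incidences: 2E = 4·3 + 3·x = 12 + 3x.
Every vertex has degree 3, so 3V = 2E.
Euler: V − E + F = 2 ⇒ (2E)/3 − E + (3 + x) = 2.
Multiply by 6: 2·(2E) − 3·(2E) + 6·(3 + x) = 12, i.e. 18 + 6x − (12 + 3x) = 12.
Collecting terms: 3x + 6 = 12, so 3x = 6, so x = 2.
Then 2E = 12 + 3·2 = 18, so E = 9, V = 2E/3 = 6, F = 3 + 2 = 5.

6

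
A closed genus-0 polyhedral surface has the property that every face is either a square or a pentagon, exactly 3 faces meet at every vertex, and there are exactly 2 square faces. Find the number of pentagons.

Let x be the number of pentagons; then F = 2 + x.
Edge–face incidences: 2E = 4·2 + 5·x = 8 + 5x.
Every vertex has degree 3, so 3V = 2E.
Euler: V − E + F = 2 ⇒ (2E)/3 − E + (2 + x) = 2.
Multiply by 6: 2·(2E) − 3·(2E) + 6·(2 + x) = 12, i.e. 12 + 6x − (8 + 5x) = 12.
Collecting terms: x + 4 = 12, so x = 8.
Then 2E = 8 + 5·8 = 48, so E = 24, V = 2E/3 = 16, F = 2 + 8 = 10.

8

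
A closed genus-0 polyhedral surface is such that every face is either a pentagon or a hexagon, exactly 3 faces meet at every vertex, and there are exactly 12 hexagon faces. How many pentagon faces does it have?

Let x be the number of pentagons; then F = 12 + x.
Edge–face incidences: 2E = 6·12 + 5·x = 72 + 5x.
Every vertex has degree 3, so 3V = 2E.
Euler: V − E + F = 2 ⇒ (2E)/3 − E + (12 + x) = 2.
Multiply by 6: 2·(2E) − 3·(2E) + 6·(12 + x) = 12, i.e. 72 + 6x − (72 + 5x) = 12.
Collecting terms: x = 12.
Then 2E = 72 + 5·12 = 132, so E = 66, V = 2E/3 = 44, F = 12 + 12 = 24.

12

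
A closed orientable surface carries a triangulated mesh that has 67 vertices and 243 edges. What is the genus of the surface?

8

Every face is a triangle and each edge borders two faces, so 3F = 2·243, giving F = 162.
χ = V − E + F = 67 − 243 + 162 = -14.
For a closed orientable surface χ = 2 − 2g, so g = (2 − (-14))/2 = 8.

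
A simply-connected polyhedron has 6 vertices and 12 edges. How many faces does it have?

Here V − E + F = 2.
F = 2 − V + E = 2 − 6 + 12 = 8.

8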